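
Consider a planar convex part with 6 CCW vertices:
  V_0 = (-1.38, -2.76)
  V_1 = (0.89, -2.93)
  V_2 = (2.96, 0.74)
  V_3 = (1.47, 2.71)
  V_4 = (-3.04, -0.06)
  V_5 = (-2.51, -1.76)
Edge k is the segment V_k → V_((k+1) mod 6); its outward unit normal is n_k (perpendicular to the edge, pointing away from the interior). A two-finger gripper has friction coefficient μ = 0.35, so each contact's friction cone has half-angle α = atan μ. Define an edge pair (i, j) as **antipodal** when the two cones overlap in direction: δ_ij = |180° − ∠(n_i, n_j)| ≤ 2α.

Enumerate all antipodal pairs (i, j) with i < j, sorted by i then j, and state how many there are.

α = atan 0.35 = 19.29°;  2α = 38.58°
n_0 = (-0.0747, -0.9972)
n_1 = (+0.8710, -0.4913)
n_2 = (+0.7976, +0.6032)
n_3 = (-0.5234, +0.8521)
n_4 = (-0.9547, -0.2976)
n_5 = (-0.6627, -0.7489)
  (0,1): δ = 115.14°  ·
  (0,2): δ = 48.62°  ·
  (0,3): δ = 35.84°  ✓
  (0,4): δ = 111.60°  ·
  (0,5): δ = 142.78°  ·
  (1,2): δ = 113.47°  ·
  (1,3): δ = 29.02°  ✓
  (1,4): δ = 46.74°  ·
  (1,5): δ = 77.92°  ·
  (2,3): δ = 95.54°  ·
  (2,4): δ = 19.79°  ✓
  (2,5): δ = 11.39°  ✓
  (3,4): δ = 104.24°  ·
  (3,5): δ = 73.07°  ·
  (4,5): δ = 148.82°  ·
antipodal pairs: 4

count = 4; pairs: (0,3), (1,3), (2,4), (2,5)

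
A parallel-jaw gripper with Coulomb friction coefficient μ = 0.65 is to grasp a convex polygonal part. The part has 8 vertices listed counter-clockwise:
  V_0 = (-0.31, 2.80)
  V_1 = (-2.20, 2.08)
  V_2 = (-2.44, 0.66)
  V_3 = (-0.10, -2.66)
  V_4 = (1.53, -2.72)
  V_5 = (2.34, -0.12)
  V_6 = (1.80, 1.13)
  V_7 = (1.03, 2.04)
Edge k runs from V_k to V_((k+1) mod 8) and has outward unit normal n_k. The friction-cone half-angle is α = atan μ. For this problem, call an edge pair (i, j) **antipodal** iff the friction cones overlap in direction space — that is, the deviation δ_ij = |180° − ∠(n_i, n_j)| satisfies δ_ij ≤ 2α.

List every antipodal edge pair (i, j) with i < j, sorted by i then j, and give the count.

α = atan 0.65 = 33.02°;  2α = 66.05°
n_0 = (-0.3560, +0.9345)
n_1 = (-0.9860, +0.1667)
n_2 = (-0.8174, -0.5761)
n_3 = (-0.0368, -0.9993)
n_4 = (+0.9547, -0.2974)
n_5 = (+0.9180, +0.3966)
n_6 = (+0.7634, +0.6459)
n_7 = (+0.4933, +0.8698)
  (0,1): δ = 120.45°  ·
  (0,2): δ = 75.68°  ·
  (0,3): δ = 22.96°  ✓
  (0,4): δ = 51.84°  ✓
  (0,5): δ = 92.51°  ·
  (0,6): δ = 109.38°  ·
  (0,7): δ = 129.59°  ·
  (1,2): δ = 135.23°  ·
  (1,3): δ = 82.51°  ·
  (1,4): δ = 7.71°  ✓
  (1,5): δ = 32.96°  ✓
  (1,6): δ = 49.83°  ✓
  (1,7): δ = 70.03°  ·
  (2,3): δ = 127.29°  ·
  (2,4): δ = 52.48°  ✓
  (2,5): δ = 11.81°  ✓
  (2,6): δ = 5.06°  ✓
  (2,7): δ = 25.26°  ✓
  (3,4): δ = 105.20°  ·
  (3,5): δ = 64.53°  ✓
  (3,6): δ = 47.66°  ✓
  (3,7): δ = 27.45°  ✓
  (4,5): δ = 139.33°  ·
  (4,6): δ = 122.46°  ·
  (4,7): δ = 102.26°  ·
  (5,6): δ = 163.13°  ·
  (5,7): δ = 142.92°  ·
  (6,7): δ = 159.80°  ·
antipodal pairs: 12

count = 12; pairs: (0,3), (0,4), (1,4), (1,5), (1,6), (2,4), (2,5), (2,6), (2,7), (3,5), (3,6), (3,7)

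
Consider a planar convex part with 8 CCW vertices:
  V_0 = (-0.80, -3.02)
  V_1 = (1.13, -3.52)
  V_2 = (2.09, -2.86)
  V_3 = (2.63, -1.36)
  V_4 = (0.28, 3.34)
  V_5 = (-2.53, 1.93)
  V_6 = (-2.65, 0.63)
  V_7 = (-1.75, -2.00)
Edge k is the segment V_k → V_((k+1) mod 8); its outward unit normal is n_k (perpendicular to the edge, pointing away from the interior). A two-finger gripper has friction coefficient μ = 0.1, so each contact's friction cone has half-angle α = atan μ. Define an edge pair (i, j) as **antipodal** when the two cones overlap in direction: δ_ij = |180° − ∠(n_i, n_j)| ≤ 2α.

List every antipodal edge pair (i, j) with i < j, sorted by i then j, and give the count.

α = atan 0.1 = 5.71°;  2α = 11.42°
n_0 = (-0.2508, -0.9680)
n_1 = (+0.5665, -0.8240)
n_2 = (+0.9409, -0.3387)
n_3 = (+0.8944, +0.4472)
n_4 = (-0.4485, +0.8938)
n_5 = (-0.9958, +0.0919)
n_6 = (-0.9461, -0.3238)
n_7 = (-0.7318, -0.6816)
  (0,1): δ = 130.97°  ·
  (0,2): δ = 95.27°  ·
  (0,3): δ = 48.91°  ·
  (0,4): δ = 41.17°  ·
  (0,5): δ = 99.25°  ·
  (0,6): δ = 123.42°  ·
  (0,7): δ = 147.49°  ·
  (1,2): δ = 144.31°  ·
  (1,3): δ = 97.94°  ·
  (1,4): δ = 7.86°  ✓
  (1,5): δ = 50.22°  ·
  (1,6): δ = 74.38°  ·
  (1,7): δ = 98.46°  ·
  (2,3): δ = 133.64°  ·
  (2,4): δ = 43.55°  ·
  (2,5): δ = 14.52°  ·
  (2,6): δ = 38.69°  ·
  (2,7): δ = 62.76°  ·
  (3,4): δ = 89.92°  ·
  (3,5): δ = 31.84°  ·
  (3,6): δ = 7.67°  ✓
  (3,7): δ = 16.40°  ·
  (4,5): δ = 121.92°  ·
  (4,6): δ = 97.76°  ·
  (4,7): δ = 73.68°  ·
  (5,6): δ = 155.83°  ·
  (5,7): δ = 131.76°  ·
  (6,7): δ = 155.93°  ·
antipodal pairs: 2

count = 2; pairs: (1,4), (3,6)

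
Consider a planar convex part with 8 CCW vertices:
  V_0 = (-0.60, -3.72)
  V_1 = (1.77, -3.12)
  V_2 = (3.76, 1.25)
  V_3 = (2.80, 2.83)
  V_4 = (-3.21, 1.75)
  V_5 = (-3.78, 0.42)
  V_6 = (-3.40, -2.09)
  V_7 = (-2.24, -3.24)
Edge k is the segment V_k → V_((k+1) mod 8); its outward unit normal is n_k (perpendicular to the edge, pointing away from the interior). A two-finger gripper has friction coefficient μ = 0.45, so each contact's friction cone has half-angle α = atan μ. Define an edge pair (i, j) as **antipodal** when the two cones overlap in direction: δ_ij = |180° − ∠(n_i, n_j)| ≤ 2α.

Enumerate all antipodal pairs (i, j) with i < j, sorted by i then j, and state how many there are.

count = 7; pairs: (0,3), (1,4), (1,5), (2,5), (2,6), (2,7), (3,7)

α = atan 0.45 = 24.23°;  2α = 48.46°
n_0 = (+0.2454, -0.9694)
n_1 = (+0.9101, -0.4144)
n_2 = (+0.8546, +0.5193)
n_3 = (-0.1769, +0.9842)
n_4 = (-0.9191, +0.3939)
n_5 = (-0.9887, -0.1497)
n_6 = (-0.7040, -0.7102)
n_7 = (-0.2809, -0.9597)
  (0,1): δ = 128.69°  ·
  (0,2): δ = 72.92°  ·
  (0,3): δ = 4.02°  ✓
  (0,4): δ = 52.59°  ·
  (0,5): δ = 84.40°  ·
  (0,6): δ = 121.04°  ·
  (0,7): δ = 149.48°  ·
  (1,2): δ = 124.23°  ·
  (1,3): δ = 55.33°  ·
  (1,4): δ = 1.28°  ✓
  (1,5): δ = 33.09°  ✓
  (1,6): δ = 69.73°  ·
  (1,7): δ = 98.17°  ·
  (2,3): δ = 111.10°  ·
  (2,4): δ = 54.48°  ·
  (2,5): δ = 22.67°  ✓
  (2,6): δ = 13.97°  ✓
  (2,7): δ = 42.40°  ✓
  (3,4): δ = 123.39°  ·
  (3,5): δ = 91.58°  ·
  (3,6): δ = 54.94°  ·
  (3,7): δ = 26.50°  ✓
  (4,5): δ = 148.19°  ·
  (4,6): δ = 111.55°  ·
  (4,7): δ = 83.12°  ·
  (5,6): δ = 143.36°  ·
  (5,7): δ = 114.92°  ·
  (6,7): δ = 151.56°  ·
antipodal pairs: 7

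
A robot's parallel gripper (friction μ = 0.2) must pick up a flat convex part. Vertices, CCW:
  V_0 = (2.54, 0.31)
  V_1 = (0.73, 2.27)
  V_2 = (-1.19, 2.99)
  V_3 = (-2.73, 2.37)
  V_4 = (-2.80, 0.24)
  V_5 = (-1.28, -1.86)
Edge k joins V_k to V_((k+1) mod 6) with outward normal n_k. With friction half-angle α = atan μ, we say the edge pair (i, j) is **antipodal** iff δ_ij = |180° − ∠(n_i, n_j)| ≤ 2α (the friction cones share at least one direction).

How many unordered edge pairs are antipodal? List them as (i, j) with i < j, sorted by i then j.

count = 2; pairs: (0,4), (2,5)

α = atan 0.2 = 11.31°;  2α = 22.62°
n_0 = (+0.7347, +0.6784)
n_1 = (+0.3511, +0.9363)
n_2 = (-0.3735, +0.9276)
n_3 = (-0.9995, +0.0328)
n_4 = (-0.8101, -0.5863)
n_5 = (+0.4939, -0.8695)
  (0,1): δ = 153.28°  ·
  (0,2): δ = 110.79°  ·
  (0,3): δ = 44.60°  ·
  (0,4): δ = 6.82°  ✓
  (0,5): δ = 76.88°  ·
  (1,2): δ = 137.51°  ·
  (1,3): δ = 71.33°  ·
  (1,4): δ = 33.55°  ·
  (1,5): δ = 50.16°  ·
  (2,3): δ = 113.81°  ·
  (2,4): δ = 76.03°  ·
  (2,5): δ = 7.67°  ✓
  (3,4): δ = 142.22°  ·
  (3,5): δ = 58.52°  ·
  (4,5): δ = 96.30°  ·
antipodal pairs: 2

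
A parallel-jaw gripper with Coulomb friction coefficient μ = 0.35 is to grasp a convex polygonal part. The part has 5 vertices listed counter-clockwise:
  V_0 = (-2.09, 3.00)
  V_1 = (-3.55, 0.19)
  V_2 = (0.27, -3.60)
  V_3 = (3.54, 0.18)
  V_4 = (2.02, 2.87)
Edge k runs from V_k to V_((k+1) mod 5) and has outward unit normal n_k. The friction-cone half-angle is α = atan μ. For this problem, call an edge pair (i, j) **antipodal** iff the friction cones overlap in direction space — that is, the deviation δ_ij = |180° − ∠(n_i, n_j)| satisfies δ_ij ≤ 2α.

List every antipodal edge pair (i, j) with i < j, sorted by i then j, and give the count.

α = atan 0.35 = 19.29°;  2α = 38.58°
n_0 = (-0.8874, +0.4611)
n_1 = (-0.7043, -0.7099)
n_2 = (+0.7563, -0.6542)
n_3 = (+0.8706, +0.4920)
n_4 = (+0.0316, +0.9995)
  (0,1): δ = 107.32°  ·
  (0,2): δ = 13.41°  ✓
  (0,3): δ = 56.92°  ·
  (0,4): δ = 115.64°  ·
  (1,2): δ = 86.09°  ·
  (1,3): δ = 15.76°  ✓
  (1,4): δ = 42.96°  ·
  (2,3): δ = 109.67°  ·
  (2,4): δ = 50.95°  ·
  (3,4): δ = 121.28°  ·
antipodal pairs: 2

count = 2; pairs: (0,2), (1,3)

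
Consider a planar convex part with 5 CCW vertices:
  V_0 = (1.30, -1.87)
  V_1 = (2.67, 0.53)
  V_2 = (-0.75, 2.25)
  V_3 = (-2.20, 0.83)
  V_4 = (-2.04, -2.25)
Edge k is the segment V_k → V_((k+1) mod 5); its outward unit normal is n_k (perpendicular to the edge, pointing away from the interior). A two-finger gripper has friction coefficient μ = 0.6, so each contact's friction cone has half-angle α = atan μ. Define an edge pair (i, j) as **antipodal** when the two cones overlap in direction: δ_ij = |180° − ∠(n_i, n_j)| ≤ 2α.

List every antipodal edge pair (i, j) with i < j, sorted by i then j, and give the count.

count = 5; pairs: (0,2), (0,3), (1,3), (1,4), (2,4)

α = atan 0.6 = 30.96°;  2α = 61.93°
n_0 = (+0.8685, -0.4957)
n_1 = (+0.4493, +0.8934)
n_2 = (-0.6997, +0.7145)
n_3 = (-0.9987, -0.0519)
n_4 = (+0.1130, -0.9936)
  (0,1): δ = 86.98°  ·
  (0,2): δ = 15.88°  ✓
  (0,3): δ = 32.69°  ✓
  (0,4): δ = 126.21°  ·
  (1,2): δ = 108.90°  ·
  (1,3): δ = 60.33°  ✓
  (1,4): δ = 33.19°  ✓
  (2,3): δ = 131.43°  ·
  (2,4): δ = 37.91°  ✓
  (3,4): δ = 86.48°  ·
antipodal pairs: 5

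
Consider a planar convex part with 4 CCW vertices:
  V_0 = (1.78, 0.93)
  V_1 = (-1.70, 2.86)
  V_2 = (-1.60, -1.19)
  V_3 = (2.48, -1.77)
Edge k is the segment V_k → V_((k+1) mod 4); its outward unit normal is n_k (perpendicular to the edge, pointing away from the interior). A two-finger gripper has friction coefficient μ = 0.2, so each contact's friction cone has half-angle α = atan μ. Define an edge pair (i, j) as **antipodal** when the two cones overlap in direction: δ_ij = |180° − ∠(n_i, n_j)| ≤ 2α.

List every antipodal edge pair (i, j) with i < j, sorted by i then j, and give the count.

α = atan 0.2 = 11.31°;  2α = 22.62°
n_0 = (+0.4850, +0.8745)
n_1 = (-0.9997, -0.0247)
n_2 = (-0.1407, -0.9900)
n_3 = (+0.9680, +0.2510)
  (0,1): δ = 59.57°  ·
  (0,2): δ = 20.92°  ✓
  (0,3): δ = 133.55°  ·
  (1,2): δ = 99.51°  ·
  (1,3): δ = 13.12°  ✓
  (2,3): δ = 67.37°  ·
antipodal pairs: 2

count = 2; pairs: (0,2), (1,3)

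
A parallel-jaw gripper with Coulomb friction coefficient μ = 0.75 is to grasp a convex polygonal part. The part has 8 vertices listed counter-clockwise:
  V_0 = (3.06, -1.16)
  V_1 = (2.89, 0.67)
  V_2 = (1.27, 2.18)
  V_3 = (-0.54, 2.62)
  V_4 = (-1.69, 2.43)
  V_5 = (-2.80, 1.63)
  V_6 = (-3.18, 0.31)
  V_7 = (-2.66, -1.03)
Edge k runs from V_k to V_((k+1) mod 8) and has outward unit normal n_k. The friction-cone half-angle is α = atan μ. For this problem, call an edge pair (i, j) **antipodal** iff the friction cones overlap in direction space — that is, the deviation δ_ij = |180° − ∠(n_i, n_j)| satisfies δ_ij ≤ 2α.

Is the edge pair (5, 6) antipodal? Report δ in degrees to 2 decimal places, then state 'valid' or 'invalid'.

α = atan 0.75 = 36.87°;  2α = 73.74°
edge 5: e_5 = (-0.38, -1.32);  n_5 = (-0.9610, +0.2766)
edge 6: e_6 = (+0.52, -1.34);  n_6 = (-0.9323, -0.3618)
∠(n_5, n_6) = 37.27°
δ = |180° − 37.27°| = 142.73°
142.73° > 2α = 73.74°  →  invalid

δ = 142.73°, invalid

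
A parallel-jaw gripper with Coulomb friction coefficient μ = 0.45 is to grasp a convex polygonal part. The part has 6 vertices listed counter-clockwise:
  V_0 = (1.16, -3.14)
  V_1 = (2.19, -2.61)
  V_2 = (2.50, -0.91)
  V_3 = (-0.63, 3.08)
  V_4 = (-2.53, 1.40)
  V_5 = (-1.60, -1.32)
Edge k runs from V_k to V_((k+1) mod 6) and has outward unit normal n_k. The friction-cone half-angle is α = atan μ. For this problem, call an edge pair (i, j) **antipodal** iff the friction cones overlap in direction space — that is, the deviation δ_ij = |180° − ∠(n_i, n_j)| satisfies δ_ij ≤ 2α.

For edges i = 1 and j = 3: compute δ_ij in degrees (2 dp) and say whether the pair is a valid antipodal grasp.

α = atan 0.45 = 24.23°;  2α = 48.46°
edge 1: e_1 = (+0.31, +1.70);  n_1 = (+0.9838, -0.1794)
edge 3: e_3 = (-1.90, -1.68);  n_3 = (-0.6624, +0.7491)
∠(n_1, n_3) = 141.82°
δ = |180° − 141.82°| = 38.18°
38.18° ≤ 2α = 48.46°  →  valid

δ = 38.18°, valid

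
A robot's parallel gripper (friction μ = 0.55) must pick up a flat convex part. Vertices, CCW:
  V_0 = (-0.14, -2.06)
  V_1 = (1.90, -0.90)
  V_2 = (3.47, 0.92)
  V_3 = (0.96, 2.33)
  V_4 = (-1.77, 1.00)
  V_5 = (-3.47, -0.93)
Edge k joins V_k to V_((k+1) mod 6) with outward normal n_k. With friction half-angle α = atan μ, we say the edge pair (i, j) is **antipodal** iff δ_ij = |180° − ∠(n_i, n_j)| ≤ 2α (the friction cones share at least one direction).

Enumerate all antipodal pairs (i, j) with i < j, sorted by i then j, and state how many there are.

count = 6; pairs: (0,3), (0,4), (1,3), (1,4), (2,5), (3,5)

α = atan 0.55 = 28.81°;  2α = 57.62°
n_0 = (+0.4943, -0.8693)
n_1 = (+0.7572, -0.6532)
n_2 = (+0.4898, +0.8719)
n_3 = (-0.4380, +0.8990)
n_4 = (-0.7504, +0.6610)
n_5 = (-0.3213, -0.9470)
  (0,1): δ = 160.41°  ·
  (0,2): δ = 58.95°  ·
  (0,3): δ = 3.65°  ✓
  (0,4): δ = 19.00°  ✓
  (0,5): δ = 131.63°  ·
  (1,2): δ = 78.54°  ·
  (1,3): δ = 23.24°  ✓
  (1,4): δ = 0.59°  ✓
  (1,5): δ = 112.04°  ·
  (2,3): δ = 124.70°  ·
  (2,4): δ = 102.05°  ·
  (2,5): δ = 10.58°  ✓
  (3,4): δ = 157.35°  ·
  (3,5): δ = 44.72°  ✓
  (4,5): δ = 67.37°  ·
antipodal pairs: 6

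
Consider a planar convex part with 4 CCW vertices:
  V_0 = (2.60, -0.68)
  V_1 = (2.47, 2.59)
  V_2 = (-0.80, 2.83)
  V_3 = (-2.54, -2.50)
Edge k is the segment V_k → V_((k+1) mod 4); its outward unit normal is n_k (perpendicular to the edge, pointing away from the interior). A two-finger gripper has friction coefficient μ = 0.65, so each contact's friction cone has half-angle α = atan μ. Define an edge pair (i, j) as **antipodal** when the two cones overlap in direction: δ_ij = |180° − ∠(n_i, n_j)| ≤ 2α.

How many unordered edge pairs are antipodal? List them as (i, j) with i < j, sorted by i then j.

α = atan 0.65 = 33.02°;  2α = 66.05°
n_0 = (+0.9992, +0.0397)
n_1 = (+0.0732, +0.9973)
n_2 = (-0.9506, +0.3103)
n_3 = (+0.3338, -0.9427)
  (0,1): δ = 96.47°  ·
  (0,2): δ = 20.36°  ✓
  (0,3): δ = 107.22°  ·
  (1,2): δ = 103.88°  ·
  (1,3): δ = 23.70°  ✓
  (2,3): δ = 52.42°  ✓
antipodal pairs: 3

count = 3; pairs: (0,2), (1,3), (2,3)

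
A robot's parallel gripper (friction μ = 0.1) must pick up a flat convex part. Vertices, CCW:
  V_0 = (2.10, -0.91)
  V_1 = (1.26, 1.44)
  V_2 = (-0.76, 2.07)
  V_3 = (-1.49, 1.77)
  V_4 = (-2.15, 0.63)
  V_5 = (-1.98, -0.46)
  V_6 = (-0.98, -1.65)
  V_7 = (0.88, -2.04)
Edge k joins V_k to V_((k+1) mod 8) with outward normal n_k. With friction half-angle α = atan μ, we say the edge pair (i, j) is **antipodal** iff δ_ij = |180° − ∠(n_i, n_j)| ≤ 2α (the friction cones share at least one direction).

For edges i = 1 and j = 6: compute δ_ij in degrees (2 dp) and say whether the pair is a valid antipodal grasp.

α = atan 0.1 = 5.71°;  2α = 11.42°
edge 1: e_1 = (-2.02, +0.63);  n_1 = (+0.2977, +0.9546)
edge 6: e_6 = (+1.86, -0.39);  n_6 = (-0.2052, -0.9787)
∠(n_1, n_6) = 174.52°
δ = |180° − 174.52°| = 5.48°
5.48° ≤ 2α = 11.42°  →  valid

δ = 5.48°, valid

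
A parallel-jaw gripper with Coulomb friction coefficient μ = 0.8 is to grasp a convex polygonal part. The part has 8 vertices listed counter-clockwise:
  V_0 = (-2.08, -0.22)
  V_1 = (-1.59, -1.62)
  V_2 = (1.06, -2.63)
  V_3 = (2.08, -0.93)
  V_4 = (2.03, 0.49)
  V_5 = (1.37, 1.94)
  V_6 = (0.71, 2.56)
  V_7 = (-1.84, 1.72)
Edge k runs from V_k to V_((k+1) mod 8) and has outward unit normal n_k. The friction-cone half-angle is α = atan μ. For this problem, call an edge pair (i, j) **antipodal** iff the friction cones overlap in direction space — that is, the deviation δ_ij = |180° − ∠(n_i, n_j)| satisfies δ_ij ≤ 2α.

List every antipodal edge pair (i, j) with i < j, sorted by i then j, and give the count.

count = 14; pairs: (0,2), (0,3), (0,4), (0,5), (1,3), (1,4), (1,5), (1,6), (2,6), (2,7), (3,6), (3,7), (4,7), (5,7)

α = atan 0.8 = 38.66°;  2α = 77.32°
n_0 = (-0.9439, -0.3304)
n_1 = (-0.3561, -0.9344)
n_2 = (+0.8575, -0.5145)
n_3 = (+0.9994, +0.0352)
n_4 = (+0.9102, +0.4143)
n_5 = (+0.6847, +0.7288)
n_6 = (-0.3129, +0.9498)
n_7 = (-0.9924, +0.1228)
  (0,1): δ = 130.15°  ·
  (0,2): δ = 50.25°  ✓
  (0,3): δ = 17.27°  ✓
  (0,4): δ = 5.18°  ✓
  (0,5): δ = 27.50°  ✓
  (0,6): δ = 88.94°  ·
  (0,7): δ = 153.66°  ·
  (1,2): δ = 100.10°  ·
  (1,3): δ = 67.12°  ✓
  (1,4): δ = 44.66°  ✓
  (1,5): δ = 22.35°  ✓
  (1,6): δ = 39.10°  ✓
  (1,7): δ = 103.81°  ·
  (2,3): δ = 147.02°  ·
  (2,4): δ = 124.56°  ·
  (2,5): δ = 102.25°  ·
  (2,6): δ = 40.80°  ✓
  (2,7): δ = 23.91°  ✓
  (3,4): δ = 157.54°  ·
  (3,5): δ = 135.23°  ·
  (3,6): δ = 73.78°  ✓
  (3,7): δ = 9.07°  ✓
  (4,5): δ = 157.68°  ·
  (4,6): δ = 96.24°  ·
  (4,7): δ = 31.53°  ✓
  (5,6): δ = 118.56°  ·
  (5,7): δ = 53.84°  ✓
  (6,7): δ = 115.28°  ·
antipodal pairs: 14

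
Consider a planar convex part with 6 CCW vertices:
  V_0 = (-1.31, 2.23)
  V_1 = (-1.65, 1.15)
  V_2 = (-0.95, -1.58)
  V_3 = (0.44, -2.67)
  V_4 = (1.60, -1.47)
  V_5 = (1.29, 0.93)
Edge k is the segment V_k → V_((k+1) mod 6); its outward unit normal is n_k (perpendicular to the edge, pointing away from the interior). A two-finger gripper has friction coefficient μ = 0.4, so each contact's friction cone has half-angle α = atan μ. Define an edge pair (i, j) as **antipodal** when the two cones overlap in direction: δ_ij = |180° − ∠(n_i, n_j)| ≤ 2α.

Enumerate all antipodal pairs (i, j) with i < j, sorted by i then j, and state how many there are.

α = atan 0.4 = 21.80°;  2α = 43.60°
n_0 = (-0.9538, +0.3003)
n_1 = (-0.9687, -0.2484)
n_2 = (-0.6171, -0.7869)
n_3 = (+0.7190, -0.6950)
n_4 = (+0.9918, +0.1281)
n_5 = (+0.4472, +0.8944)
  (0,1): δ = 148.14°  ·
  (0,2): δ = 110.63°  ·
  (0,3): δ = 26.55°  ✓
  (0,4): δ = 24.83°  ✓
  (0,5): δ = 80.91°  ·
  (1,2): δ = 142.48°  ·
  (1,3): δ = 58.41°  ·
  (1,4): δ = 7.02°  ✓
  (1,5): δ = 49.05°  ·
  (2,3): δ = 95.93°  ·
  (2,4): δ = 44.54°  ·
  (2,5): δ = 11.54°  ✓
  (3,4): δ = 128.61°  ·
  (3,5): δ = 72.54°  ·
  (4,5): δ = 123.93°  ·
antipodal pairs: 4

count = 4; pairs: (0,3), (0,4), (1,4), (2,5)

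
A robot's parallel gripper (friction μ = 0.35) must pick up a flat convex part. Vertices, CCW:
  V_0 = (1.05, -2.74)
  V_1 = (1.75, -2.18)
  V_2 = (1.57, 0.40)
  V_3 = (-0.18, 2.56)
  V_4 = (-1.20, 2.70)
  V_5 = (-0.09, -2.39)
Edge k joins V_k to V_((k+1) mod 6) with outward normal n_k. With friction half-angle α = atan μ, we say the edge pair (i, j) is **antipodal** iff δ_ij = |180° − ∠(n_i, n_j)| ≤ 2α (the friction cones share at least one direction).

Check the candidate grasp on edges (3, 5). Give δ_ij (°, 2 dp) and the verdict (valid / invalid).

α = atan 0.35 = 19.29°;  2α = 38.58°
edge 3: e_3 = (-1.02, +0.14);  n_3 = (+0.1360, +0.9907)
edge 5: e_5 = (+1.14, -0.35);  n_5 = (-0.2935, -0.9560)
∠(n_3, n_5) = 170.75°
δ = |180° − 170.75°| = 9.25°
9.25° ≤ 2α = 38.58°  →  valid

δ = 9.25°, valid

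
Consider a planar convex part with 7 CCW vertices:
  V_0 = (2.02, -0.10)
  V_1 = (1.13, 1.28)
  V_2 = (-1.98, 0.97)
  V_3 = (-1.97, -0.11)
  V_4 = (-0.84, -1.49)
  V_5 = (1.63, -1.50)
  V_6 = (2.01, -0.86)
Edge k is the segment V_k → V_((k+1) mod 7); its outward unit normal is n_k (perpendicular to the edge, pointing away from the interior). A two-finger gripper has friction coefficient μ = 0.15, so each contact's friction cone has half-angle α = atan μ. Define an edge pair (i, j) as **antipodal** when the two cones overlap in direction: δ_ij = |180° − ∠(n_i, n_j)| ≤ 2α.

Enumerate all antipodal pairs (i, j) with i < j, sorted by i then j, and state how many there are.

α = atan 0.15 = 8.53°;  2α = 17.06°
n_0 = (+0.8404, +0.5420)
n_1 = (-0.0992, +0.9951)
n_2 = (-1.0000, -0.0093)
n_3 = (-0.7737, -0.6335)
n_4 = (-0.0040, -1.0000)
n_5 = (+0.8599, -0.5105)
n_6 = (+0.9999, -0.0132)
  (0,1): δ = 117.13°  ·
  (0,2): δ = 32.29°  ·
  (0,3): δ = 6.49°  ✓
  (0,4): δ = 56.95°  ·
  (0,5): δ = 116.48°  ·
  (0,6): δ = 146.43°  ·
  (1,2): δ = 95.16°  ·
  (1,3): δ = 56.38°  ·
  (1,4): δ = 5.92°  ✓
  (1,5): δ = 53.61°  ·
  (1,6): δ = 83.55°  ·
  (2,3): δ = 141.22°  ·
  (2,4): δ = 90.76°  ·
  (2,5): δ = 31.23°  ·
  (2,6): δ = 1.28°  ✓
  (3,4): δ = 129.54°  ·
  (3,5): δ = 70.01°  ·
  (3,6): δ = 40.07°  ·
  (4,5): δ = 120.47°  ·
  (4,6): δ = 90.52°  ·
  (5,6): δ = 150.05°  ·
antipodal pairs: 3

count = 3; pairs: (0,3), (1,4), (2,6)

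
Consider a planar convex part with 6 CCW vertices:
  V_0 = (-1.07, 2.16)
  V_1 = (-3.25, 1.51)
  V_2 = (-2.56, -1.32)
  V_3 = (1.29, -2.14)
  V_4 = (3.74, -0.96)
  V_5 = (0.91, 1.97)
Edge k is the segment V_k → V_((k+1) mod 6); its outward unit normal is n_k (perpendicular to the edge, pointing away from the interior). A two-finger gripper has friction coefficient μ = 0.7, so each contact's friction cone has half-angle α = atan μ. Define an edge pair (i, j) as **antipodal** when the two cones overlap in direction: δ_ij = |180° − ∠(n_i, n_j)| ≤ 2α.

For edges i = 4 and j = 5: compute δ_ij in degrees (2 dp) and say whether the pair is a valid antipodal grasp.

α = atan 0.7 = 34.99°;  2α = 69.98°
edge 4: e_4 = (-2.83, +2.93);  n_4 = (+0.7193, +0.6947)
edge 5: e_5 = (-1.98, +0.19);  n_5 = (+0.0955, +0.9954)
∠(n_4, n_5) = 40.51°
δ = |180° − 40.51°| = 139.49°
139.49° > 2α = 69.98°  →  invalid

δ = 139.49°, invalid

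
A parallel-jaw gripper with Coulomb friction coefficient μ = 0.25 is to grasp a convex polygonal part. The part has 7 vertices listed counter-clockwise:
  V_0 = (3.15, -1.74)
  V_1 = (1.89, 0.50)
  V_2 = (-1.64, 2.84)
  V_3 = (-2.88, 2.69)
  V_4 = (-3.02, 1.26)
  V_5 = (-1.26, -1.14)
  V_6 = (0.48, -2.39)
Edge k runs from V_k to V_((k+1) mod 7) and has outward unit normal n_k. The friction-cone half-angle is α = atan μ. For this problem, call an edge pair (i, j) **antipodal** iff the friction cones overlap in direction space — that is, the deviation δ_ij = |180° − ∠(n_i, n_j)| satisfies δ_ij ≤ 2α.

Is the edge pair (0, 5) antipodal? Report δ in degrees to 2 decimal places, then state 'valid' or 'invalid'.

δ = 24.95°, valid

α = atan 0.25 = 14.04°;  2α = 28.07°
edge 0: e_0 = (-1.26, +2.24);  n_0 = (+0.8716, +0.4903)
edge 5: e_5 = (+1.74, -1.25);  n_5 = (-0.5834, -0.8122)
∠(n_0, n_5) = 155.05°
δ = |180° − 155.05°| = 24.95°
24.95° ≤ 2α = 28.07°  →  valid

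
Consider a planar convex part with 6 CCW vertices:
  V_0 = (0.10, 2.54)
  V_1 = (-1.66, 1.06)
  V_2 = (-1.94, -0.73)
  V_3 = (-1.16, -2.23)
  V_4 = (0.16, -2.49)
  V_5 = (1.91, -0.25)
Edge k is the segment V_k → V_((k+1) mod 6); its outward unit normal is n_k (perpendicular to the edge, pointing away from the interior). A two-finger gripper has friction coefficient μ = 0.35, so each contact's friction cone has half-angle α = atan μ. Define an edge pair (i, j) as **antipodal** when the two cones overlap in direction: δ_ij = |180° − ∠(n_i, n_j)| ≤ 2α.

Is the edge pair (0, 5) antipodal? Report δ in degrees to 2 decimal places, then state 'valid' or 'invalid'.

α = atan 0.35 = 19.29°;  2α = 38.58°
edge 0: e_0 = (-1.76, -1.48);  n_0 = (-0.6436, +0.7654)
edge 5: e_5 = (-1.81, +2.79);  n_5 = (+0.8389, +0.5442)
∠(n_0, n_5) = 97.09°
δ = |180° − 97.09°| = 82.91°
82.91° > 2α = 38.58°  →  invalid

δ = 82.91°, invalid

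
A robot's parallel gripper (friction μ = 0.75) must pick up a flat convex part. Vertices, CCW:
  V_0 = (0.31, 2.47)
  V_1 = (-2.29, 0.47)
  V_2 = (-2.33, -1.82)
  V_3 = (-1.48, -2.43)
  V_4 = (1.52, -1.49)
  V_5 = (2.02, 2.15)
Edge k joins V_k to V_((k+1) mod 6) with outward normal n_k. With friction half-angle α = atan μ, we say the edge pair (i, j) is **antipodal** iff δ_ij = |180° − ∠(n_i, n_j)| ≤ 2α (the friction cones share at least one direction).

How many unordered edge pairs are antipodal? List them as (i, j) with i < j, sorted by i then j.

α = atan 0.75 = 36.87°;  2α = 73.74°
n_0 = (-0.6097, +0.7926)
n_1 = (-0.9998, +0.0175)
n_2 = (-0.5830, -0.8124)
n_3 = (+0.2990, -0.9543)
n_4 = (+0.9907, -0.1361)
n_5 = (+0.1839, +0.9829)
  (0,1): δ = 128.57°  ·
  (0,2): δ = 73.23°  ✓
  (0,3): δ = 20.17°  ✓
  (0,4): δ = 44.61°  ✓
  (0,5): δ = 131.83°  ·
  (1,2): δ = 124.66°  ·
  (1,3): δ = 71.60°  ✓
  (1,4): δ = 6.82°  ✓
  (1,5): δ = 80.40°  ·
  (2,3): δ = 126.94°  ·
  (2,4): δ = 62.16°  ✓
  (2,5): δ = 25.07°  ✓
  (3,4): δ = 115.22°  ·
  (3,5): δ = 28.00°  ✓
  (4,5): δ = 92.78°  ·
antipodal pairs: 8

count = 8; pairs: (0,2), (0,3), (0,4), (1,3), (1,4), (2,4), (2,5), (3,5)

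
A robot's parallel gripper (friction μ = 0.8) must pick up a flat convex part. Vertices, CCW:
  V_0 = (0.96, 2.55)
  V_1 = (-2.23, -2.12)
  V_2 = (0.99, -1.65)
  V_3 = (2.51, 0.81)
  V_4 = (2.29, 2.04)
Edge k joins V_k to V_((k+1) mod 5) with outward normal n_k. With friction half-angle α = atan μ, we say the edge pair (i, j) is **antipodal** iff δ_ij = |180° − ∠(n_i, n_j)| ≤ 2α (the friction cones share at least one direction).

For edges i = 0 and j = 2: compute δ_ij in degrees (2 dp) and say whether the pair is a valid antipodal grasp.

α = atan 0.8 = 38.66°;  2α = 77.32°
edge 0: e_0 = (-3.19, -4.67);  n_0 = (-0.8257, +0.5640)
edge 2: e_2 = (+1.52, +2.46);  n_2 = (+0.8507, -0.5256)
∠(n_0, n_2) = 177.38°
δ = |180° − 177.38°| = 2.62°
2.62° ≤ 2α = 77.32°  →  valid

δ = 2.62°, valid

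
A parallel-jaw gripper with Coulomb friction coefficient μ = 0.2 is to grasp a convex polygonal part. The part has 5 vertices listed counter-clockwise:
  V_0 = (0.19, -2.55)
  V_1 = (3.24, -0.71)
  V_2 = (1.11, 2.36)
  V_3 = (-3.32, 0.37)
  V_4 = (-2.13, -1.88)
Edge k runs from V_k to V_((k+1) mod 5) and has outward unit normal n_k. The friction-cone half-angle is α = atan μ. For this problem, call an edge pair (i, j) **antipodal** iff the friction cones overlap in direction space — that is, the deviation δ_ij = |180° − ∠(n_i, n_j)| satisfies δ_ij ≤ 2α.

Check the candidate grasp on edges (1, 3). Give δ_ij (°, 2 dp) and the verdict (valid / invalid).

δ = 6.88°, valid

α = atan 0.2 = 11.31°;  2α = 22.62°
edge 1: e_1 = (-2.13, +3.07);  n_1 = (+0.8216, +0.5700)
edge 3: e_3 = (+1.19, -2.25);  n_3 = (-0.8840, -0.4675)
∠(n_1, n_3) = 173.12°
δ = |180° − 173.12°| = 6.88°
6.88° ≤ 2α = 22.62°  →  valid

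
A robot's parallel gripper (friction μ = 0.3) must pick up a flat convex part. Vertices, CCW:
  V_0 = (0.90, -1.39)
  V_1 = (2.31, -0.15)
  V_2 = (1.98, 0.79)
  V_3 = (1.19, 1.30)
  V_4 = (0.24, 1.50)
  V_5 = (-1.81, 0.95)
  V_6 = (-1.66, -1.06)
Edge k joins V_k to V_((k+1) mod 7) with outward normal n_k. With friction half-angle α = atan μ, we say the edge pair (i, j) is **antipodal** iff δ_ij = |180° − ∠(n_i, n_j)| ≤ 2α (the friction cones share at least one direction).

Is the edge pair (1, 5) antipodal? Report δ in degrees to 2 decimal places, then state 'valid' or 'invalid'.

δ = 15.08°, valid

α = atan 0.3 = 16.70°;  2α = 33.40°
edge 1: e_1 = (-0.33, +0.94);  n_1 = (+0.9435, +0.3312)
edge 5: e_5 = (+0.15, -2.01);  n_5 = (-0.9972, -0.0744)
∠(n_1, n_5) = 164.92°
δ = |180° − 164.92°| = 15.08°
15.08° ≤ 2α = 33.40°  →  valid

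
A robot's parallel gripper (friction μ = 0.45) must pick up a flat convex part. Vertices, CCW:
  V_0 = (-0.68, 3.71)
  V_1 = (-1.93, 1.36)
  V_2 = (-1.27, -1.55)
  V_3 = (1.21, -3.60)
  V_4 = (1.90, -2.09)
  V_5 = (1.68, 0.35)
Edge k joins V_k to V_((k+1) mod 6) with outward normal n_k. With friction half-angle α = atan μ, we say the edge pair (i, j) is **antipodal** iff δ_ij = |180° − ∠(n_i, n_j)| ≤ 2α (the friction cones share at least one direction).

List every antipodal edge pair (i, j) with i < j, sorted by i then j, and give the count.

α = atan 0.45 = 24.23°;  2α = 48.46°
n_0 = (-0.8829, +0.4696)
n_1 = (-0.9752, -0.2212)
n_2 = (-0.6371, -0.7708)
n_3 = (+0.9095, -0.4156)
n_4 = (+0.9960, +0.0898)
n_5 = (+0.8183, +0.5748)
  (0,1): δ = 139.21°  ·
  (0,2): δ = 101.57°  ·
  (0,3): δ = 3.45°  ✓
  (0,4): δ = 33.16°  ✓
  (0,5): δ = 63.09°  ·
  (1,2): δ = 142.36°  ·
  (1,3): δ = 37.34°  ✓
  (1,4): δ = 7.63°  ✓
  (1,5): δ = 22.30°  ✓
  (2,3): δ = 74.98°  ·
  (2,4): δ = 45.27°  ✓
  (2,5): δ = 15.34°  ✓
  (3,4): δ = 150.29°  ·
  (3,5): δ = 120.36°  ·
  (4,5): δ = 150.07°  ·
antipodal pairs: 7

count = 7; pairs: (0,3), (0,4), (1,3), (1,4), (1,5), (2,4), (2,5)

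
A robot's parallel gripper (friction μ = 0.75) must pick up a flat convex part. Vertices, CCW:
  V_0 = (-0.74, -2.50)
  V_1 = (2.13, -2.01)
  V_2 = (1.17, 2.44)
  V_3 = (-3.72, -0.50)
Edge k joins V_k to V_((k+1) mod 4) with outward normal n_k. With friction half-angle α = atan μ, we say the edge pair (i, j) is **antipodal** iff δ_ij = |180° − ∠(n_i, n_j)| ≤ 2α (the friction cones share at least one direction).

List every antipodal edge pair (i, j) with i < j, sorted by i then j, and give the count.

count = 4; pairs: (0,2), (1,2), (1,3), (2,3)

α = atan 0.75 = 36.87°;  2α = 73.74°
n_0 = (+0.1683, -0.9857)
n_1 = (+0.9775, +0.2109)
n_2 = (-0.5153, +0.8570)
n_3 = (-0.5573, -0.8303)
  (0,1): δ = 87.51°  ·
  (0,2): δ = 21.33°  ✓
  (0,3): δ = 136.44°  ·
  (1,2): δ = 71.16°  ✓
  (1,3): δ = 43.96°  ✓
  (2,3): δ = 64.88°  ✓
antipodal pairs: 4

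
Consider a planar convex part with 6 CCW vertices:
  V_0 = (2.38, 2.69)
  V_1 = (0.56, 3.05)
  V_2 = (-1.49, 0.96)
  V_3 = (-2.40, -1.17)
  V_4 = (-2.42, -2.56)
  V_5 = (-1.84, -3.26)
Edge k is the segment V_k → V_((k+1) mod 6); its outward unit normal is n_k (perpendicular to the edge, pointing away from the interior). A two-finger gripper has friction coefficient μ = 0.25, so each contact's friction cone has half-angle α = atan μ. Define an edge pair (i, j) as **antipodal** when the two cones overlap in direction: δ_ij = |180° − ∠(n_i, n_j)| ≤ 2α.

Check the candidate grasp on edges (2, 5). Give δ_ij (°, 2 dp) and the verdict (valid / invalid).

α = atan 0.25 = 14.04°;  2α = 28.07°
edge 2: e_2 = (-0.91, -2.13);  n_2 = (-0.9196, +0.3929)
edge 5: e_5 = (+4.22, +5.95);  n_5 = (+0.8157, -0.5785)
∠(n_2, n_5) = 167.79°
δ = |180° − 167.79°| = 12.21°
12.21° ≤ 2α = 28.07°  →  valid

δ = 12.21°, valid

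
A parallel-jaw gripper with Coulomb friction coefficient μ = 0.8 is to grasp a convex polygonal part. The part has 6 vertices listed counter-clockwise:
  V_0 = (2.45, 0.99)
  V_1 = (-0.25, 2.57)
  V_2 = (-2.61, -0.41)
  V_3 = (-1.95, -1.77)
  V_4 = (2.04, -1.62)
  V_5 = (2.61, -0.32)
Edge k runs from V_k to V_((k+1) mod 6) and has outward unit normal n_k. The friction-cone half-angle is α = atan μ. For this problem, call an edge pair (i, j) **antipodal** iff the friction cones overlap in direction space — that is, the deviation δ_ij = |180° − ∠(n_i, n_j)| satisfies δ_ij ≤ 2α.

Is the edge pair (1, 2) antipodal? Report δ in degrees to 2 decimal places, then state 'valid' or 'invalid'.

δ = 115.74°, invalid

α = atan 0.8 = 38.66°;  2α = 77.32°
edge 1: e_1 = (-2.36, -2.98);  n_1 = (-0.7839, +0.6208)
edge 2: e_2 = (+0.66, -1.36);  n_2 = (-0.8997, -0.4366)
∠(n_1, n_2) = 64.26°
δ = |180° − 64.26°| = 115.74°
115.74° > 2α = 77.32°  →  invalid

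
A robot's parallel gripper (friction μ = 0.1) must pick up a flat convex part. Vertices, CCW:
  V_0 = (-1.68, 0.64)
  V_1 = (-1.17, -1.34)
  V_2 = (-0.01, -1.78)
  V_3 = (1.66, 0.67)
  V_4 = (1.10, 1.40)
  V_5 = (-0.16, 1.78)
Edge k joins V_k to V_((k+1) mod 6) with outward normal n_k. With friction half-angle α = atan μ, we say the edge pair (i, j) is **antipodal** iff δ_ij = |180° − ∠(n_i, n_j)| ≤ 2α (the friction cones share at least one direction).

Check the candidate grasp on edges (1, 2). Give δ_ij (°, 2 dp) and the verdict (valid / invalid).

δ = 103.51°, invalid

α = atan 0.1 = 5.71°;  2α = 11.42°
edge 1: e_1 = (+1.16, -0.44);  n_1 = (-0.3547, -0.9350)
edge 2: e_2 = (+1.67, +2.45);  n_2 = (+0.8263, -0.5632)
∠(n_1, n_2) = 76.49°
δ = |180° − 76.49°| = 103.51°
103.51° > 2α = 11.42°  →  invalid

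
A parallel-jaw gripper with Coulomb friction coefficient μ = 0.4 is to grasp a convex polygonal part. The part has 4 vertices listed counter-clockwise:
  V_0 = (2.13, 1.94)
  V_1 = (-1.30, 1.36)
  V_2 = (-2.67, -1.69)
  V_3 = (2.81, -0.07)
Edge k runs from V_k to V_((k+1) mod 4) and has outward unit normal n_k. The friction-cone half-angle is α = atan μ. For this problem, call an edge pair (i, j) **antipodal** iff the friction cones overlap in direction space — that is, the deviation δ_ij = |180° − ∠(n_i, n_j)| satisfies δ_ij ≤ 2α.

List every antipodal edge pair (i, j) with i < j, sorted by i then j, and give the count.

count = 2; pairs: (0,2), (1,3)

α = atan 0.4 = 21.80°;  2α = 43.60°
n_0 = (-0.1667, +0.9860)
n_1 = (-0.9122, +0.4097)
n_2 = (+0.2835, -0.9590)
n_3 = (+0.9473, +0.3205)
  (0,1): δ = 123.79°  ·
  (0,2): δ = 6.87°  ✓
  (0,3): δ = 99.09°  ·
  (1,2): δ = 49.34°  ·
  (1,3): δ = 42.88°  ✓
  (2,3): δ = 87.78°  ·
antipodal pairs: 2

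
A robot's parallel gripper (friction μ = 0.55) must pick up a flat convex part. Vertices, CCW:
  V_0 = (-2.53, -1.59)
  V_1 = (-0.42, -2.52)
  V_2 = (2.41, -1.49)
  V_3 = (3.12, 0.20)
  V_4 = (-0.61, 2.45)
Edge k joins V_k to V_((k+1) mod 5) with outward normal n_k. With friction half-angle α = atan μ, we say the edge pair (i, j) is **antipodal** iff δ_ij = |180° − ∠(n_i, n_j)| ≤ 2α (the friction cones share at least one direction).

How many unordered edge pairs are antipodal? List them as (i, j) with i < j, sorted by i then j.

count = 4; pairs: (0,3), (1,3), (1,4), (2,4)

α = atan 0.55 = 28.81°;  2α = 57.62°
n_0 = (-0.4033, -0.9151)
n_1 = (+0.3420, -0.9397)
n_2 = (+0.9219, -0.3873)
n_3 = (+0.5165, +0.8563)
n_4 = (-0.9032, +0.4292)
  (0,1): δ = 136.21°  ·
  (0,2): δ = 89.00°  ·
  (0,3): δ = 7.31°  ✓
  (0,4): δ = 88.37°  ·
  (1,2): δ = 132.79°  ·
  (1,3): δ = 51.10°  ✓
  (1,4): δ = 44.58°  ✓
  (2,3): δ = 98.31°  ·
  (2,4): δ = 2.63°  ✓
  (3,4): δ = 84.32°  ·
antipodal pairs: 4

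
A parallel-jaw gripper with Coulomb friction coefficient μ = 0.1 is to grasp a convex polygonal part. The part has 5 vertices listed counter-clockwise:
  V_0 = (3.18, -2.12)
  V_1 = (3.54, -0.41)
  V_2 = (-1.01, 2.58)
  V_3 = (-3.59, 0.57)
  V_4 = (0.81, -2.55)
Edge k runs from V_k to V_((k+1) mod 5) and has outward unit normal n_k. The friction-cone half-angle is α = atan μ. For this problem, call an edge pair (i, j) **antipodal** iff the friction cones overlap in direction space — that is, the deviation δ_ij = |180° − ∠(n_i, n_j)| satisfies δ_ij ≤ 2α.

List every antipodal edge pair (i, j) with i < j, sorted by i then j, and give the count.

count = 1; pairs: (1,3)

α = atan 0.1 = 5.71°;  2α = 11.42°
n_0 = (+0.9785, -0.2060)
n_1 = (+0.5492, +0.8357)
n_2 = (-0.6146, +0.7889)
n_3 = (-0.5784, -0.8157)
n_4 = (+0.1785, -0.9839)
  (0,1): δ = 111.42°  ·
  (0,2): δ = 40.19°  ·
  (0,3): δ = 66.55°  ·
  (0,4): δ = 112.17°  ·
  (1,2): δ = 108.77°  ·
  (1,3): δ = 2.03°  ✓
  (1,4): δ = 43.59°  ·
  (2,3): δ = 73.26°  ·
  (2,4): δ = 27.64°  ·
  (3,4): δ = 134.38°  ·
antipodal pairs: 1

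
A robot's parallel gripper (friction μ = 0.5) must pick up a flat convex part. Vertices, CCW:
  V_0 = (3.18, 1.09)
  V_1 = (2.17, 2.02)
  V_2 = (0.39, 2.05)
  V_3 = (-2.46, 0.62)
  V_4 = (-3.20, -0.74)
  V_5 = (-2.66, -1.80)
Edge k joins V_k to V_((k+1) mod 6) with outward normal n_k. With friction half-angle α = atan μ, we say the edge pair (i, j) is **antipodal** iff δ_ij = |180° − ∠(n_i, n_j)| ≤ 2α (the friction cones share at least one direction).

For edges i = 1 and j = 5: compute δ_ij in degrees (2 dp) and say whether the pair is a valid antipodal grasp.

α = atan 0.5 = 26.57°;  2α = 53.13°
edge 1: e_1 = (-1.78, +0.03);  n_1 = (+0.0169, +0.9999)
edge 5: e_5 = (+5.84, +2.89);  n_5 = (+0.4435, -0.8963)
∠(n_1, n_5) = 152.71°
δ = |180° − 152.71°| = 27.29°
27.29° ≤ 2α = 53.13°  →  valid

δ = 27.29°, valid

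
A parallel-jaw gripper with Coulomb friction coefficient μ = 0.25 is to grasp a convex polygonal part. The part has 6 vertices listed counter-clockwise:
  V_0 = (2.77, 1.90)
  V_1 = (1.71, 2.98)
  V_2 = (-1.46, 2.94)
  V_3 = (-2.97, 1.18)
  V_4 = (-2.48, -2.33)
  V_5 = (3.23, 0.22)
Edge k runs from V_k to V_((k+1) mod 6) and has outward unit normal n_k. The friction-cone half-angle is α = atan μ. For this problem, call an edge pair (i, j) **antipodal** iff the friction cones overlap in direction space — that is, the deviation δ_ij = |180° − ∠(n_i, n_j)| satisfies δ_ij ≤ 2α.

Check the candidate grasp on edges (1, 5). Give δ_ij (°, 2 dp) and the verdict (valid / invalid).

δ = 104.59°, invalid

α = atan 0.25 = 14.04°;  2α = 28.07°
edge 1: e_1 = (-3.17, -0.04);  n_1 = (-0.0126, +0.9999)
edge 5: e_5 = (-0.46, +1.68);  n_5 = (+0.9645, +0.2641)
∠(n_1, n_5) = 75.41°
δ = |180° − 75.41°| = 104.59°
104.59° > 2α = 28.07°  →  invalid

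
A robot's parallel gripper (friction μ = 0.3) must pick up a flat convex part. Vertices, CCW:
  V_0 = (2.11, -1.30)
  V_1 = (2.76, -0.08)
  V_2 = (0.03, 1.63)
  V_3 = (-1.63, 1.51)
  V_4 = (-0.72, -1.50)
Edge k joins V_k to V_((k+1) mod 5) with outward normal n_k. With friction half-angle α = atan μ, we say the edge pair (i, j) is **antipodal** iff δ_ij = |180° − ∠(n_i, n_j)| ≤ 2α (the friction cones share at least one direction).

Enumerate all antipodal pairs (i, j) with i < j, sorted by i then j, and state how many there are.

count = 1; pairs: (2,4)

α = atan 0.3 = 16.70°;  2α = 33.40°
n_0 = (+0.8826, -0.4702)
n_1 = (+0.5308, +0.8475)
n_2 = (-0.0721, +0.9974)
n_3 = (-0.9572, -0.2894)
n_4 = (+0.0705, -0.9975)
  (0,1): δ = 94.01°  ·
  (0,2): δ = 57.82°  ·
  (0,3): δ = 44.87°  ·
  (0,4): δ = 122.09°  ·
  (1,2): δ = 143.80°  ·
  (1,3): δ = 41.12°  ·
  (1,4): δ = 36.10°  ·
  (2,3): δ = 77.31°  ·
  (2,4): δ = 0.09°  ✓
  (3,4): δ = 102.78°  ·
antipodal pairs: 1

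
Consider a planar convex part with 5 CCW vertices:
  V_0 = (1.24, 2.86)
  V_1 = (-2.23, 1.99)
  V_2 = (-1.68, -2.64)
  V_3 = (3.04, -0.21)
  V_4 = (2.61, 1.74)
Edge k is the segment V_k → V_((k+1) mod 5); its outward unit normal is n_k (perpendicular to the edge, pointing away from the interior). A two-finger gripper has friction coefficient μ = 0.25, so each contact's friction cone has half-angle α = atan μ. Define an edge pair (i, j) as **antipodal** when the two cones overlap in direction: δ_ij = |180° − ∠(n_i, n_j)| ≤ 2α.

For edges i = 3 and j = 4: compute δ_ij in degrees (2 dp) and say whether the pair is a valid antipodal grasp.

α = atan 0.25 = 14.04°;  2α = 28.07°
edge 3: e_3 = (-0.43, +1.95);  n_3 = (+0.9765, +0.2153)
edge 4: e_4 = (-1.37, +1.12);  n_4 = (+0.6329, +0.7742)
∠(n_3, n_4) = 38.30°
δ = |180° − 38.30°| = 141.70°
141.70° > 2α = 28.07°  →  invalid

δ = 141.70°, invalid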